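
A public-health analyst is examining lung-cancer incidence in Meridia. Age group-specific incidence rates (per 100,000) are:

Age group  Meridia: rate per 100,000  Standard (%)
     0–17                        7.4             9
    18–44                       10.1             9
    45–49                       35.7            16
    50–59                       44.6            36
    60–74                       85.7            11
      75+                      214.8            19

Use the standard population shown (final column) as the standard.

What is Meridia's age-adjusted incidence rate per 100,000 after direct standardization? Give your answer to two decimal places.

73.58

Standard weights: 0.09, 0.09, 0.16, 0.36, 0.11, 0.19.
Standardized rate: 0.0900×7.4 + 0.0900×10.1 + 0.1600×35.7 + 0.3600×44.6 + 0.1100×85.7 + 0.1900×214.8 = 73.5820 per 100,000.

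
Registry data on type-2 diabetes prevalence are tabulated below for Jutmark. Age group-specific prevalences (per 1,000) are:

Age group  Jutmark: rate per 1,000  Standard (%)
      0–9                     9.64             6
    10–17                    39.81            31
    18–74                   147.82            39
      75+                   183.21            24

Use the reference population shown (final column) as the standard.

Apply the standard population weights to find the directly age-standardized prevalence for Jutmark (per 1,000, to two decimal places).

Standard weights: 0.06, 0.31, 0.39, 0.24.
Standardized rate: 0.0600×9.64 + 0.3100×39.81 + 0.3900×147.82 + 0.2400×183.21 = 114.5397 per 1,000.

114.54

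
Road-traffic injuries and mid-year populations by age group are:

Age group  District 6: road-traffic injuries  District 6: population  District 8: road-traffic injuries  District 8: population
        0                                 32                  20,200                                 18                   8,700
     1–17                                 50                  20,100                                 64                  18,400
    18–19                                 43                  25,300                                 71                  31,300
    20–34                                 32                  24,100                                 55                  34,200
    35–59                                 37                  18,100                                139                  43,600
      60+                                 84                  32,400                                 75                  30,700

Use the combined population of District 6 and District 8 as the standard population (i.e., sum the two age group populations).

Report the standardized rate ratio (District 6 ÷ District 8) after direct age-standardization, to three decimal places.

Age-specific rates per 100,000 for District 6: 158.42, 248.76, 169.96, 132.78, 204.42, 259.26.
For District 8: 206.90, 347.83, 226.84, 160.82, 318.81, 244.30.
Combined standard total = 307,100; weights = 0.0941, 0.1254, 0.1843, 0.1898, 0.2009, 0.2055.
District 6: 0.0941×158.42 + 0.1254×248.76 + 0.1843×169.96 + 0.1898×132.78 + 0.2009×204.42 + 0.2055×259.26 = 196.9656 per 100,000.
District 8: 0.0941×206.90 + 0.1254×347.83 + 0.1843×226.84 + 0.1898×160.82 + 0.2009×318.81 + 0.2055×244.30 = 249.6615 per 100,000.
Ratio = 196.9656 ÷ 249.6615 = 0.78893.

0.789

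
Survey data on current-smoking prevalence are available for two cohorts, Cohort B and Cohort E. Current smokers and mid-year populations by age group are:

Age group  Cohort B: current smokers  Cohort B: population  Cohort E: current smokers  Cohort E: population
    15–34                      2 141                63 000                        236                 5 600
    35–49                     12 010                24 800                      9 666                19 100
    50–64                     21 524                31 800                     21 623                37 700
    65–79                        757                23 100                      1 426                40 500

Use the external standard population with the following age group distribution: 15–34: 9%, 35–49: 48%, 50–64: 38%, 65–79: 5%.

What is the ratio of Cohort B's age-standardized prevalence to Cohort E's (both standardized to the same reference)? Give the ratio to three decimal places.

Age-specific rates per 1 000 for Cohort B: 33.984, 484.274, 676.855, 32.771.
For Cohort E: 42.143, 506.073, 573.554, 35.210.
Standard weights: 0.09, 0.48, 0.38, 0.05.
Cohort B: 0.0900×33.984 + 0.4800×484.274 + 0.3800×676.855 + 0.0500×32.771 = 494.3537 per 1 000.
Cohort E: 0.0900×42.143 + 0.4800×506.073 + 0.3800×573.554 + 0.0500×35.210 = 466.4192 per 1 000.
Ratio = 494.3537 ÷ 466.4192 = 1.05989.

1.060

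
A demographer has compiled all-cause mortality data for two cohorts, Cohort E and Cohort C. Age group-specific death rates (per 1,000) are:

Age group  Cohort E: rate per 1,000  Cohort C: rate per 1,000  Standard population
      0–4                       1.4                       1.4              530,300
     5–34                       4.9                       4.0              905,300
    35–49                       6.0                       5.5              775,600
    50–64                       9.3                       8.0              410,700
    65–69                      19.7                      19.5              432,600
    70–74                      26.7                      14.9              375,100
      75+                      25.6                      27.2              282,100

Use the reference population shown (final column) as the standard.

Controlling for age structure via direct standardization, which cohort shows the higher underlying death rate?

Standard total = 3,711,700; weights = 0.1429, 0.2439, 0.2090, 0.1107, 0.1166, 0.1011, 0.0760.
Cohort E: 0.1429×1.4 + 0.2439×4.9 + 0.2090×6.0 + 0.1107×9.3 + 0.1166×19.7 + 0.1011×26.7 + 0.0760×25.6 = 10.6180 per 1,000.
Cohort C: 0.1429×1.4 + 0.2439×4.0 + 0.2090×5.5 + 0.1107×8.0 + 0.1166×19.5 + 0.1011×14.9 + 0.0760×27.2 = 9.0559 per 1,000.

Cohort E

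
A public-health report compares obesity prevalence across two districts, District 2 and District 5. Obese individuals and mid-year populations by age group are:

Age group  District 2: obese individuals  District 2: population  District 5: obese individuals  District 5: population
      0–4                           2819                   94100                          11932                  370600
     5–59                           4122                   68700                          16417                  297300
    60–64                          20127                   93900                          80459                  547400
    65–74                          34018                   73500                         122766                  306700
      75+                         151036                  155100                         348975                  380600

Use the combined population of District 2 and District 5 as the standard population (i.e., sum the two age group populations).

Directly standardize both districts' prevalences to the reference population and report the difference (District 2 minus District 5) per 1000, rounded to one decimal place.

Age-specific rates per 1000 for District 2: 29.957, 60.000, 214.345, 462.830, 973.798.
For District 5: 32.196, 55.220, 146.984, 400.280, 916.908.
Combined standard total = 2387900; weights = 0.1946, 0.1533, 0.2686, 0.1592, 0.2243.
District 2: 0.1946×29.957 + 0.1533×60.000 + 0.2686×214.345 + 0.1592×462.830 + 0.2243×973.798 = 364.7439 per 1000.
District 5: 0.1946×32.196 + 0.1533×55.220 + 0.2686×146.984 + 0.1592×400.280 + 0.2243×916.908 = 323.6346 per 1000.
Difference = 364.7439 − 323.6346 = 41.1093.

41.1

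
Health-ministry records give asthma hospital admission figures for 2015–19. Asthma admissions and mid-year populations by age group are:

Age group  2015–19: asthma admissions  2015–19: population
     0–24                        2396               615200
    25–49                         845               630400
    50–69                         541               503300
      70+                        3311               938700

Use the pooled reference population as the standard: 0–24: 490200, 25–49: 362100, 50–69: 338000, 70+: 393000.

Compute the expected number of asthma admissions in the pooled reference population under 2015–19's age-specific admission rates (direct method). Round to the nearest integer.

Age-specific rates per 10000 for 2015–19: 38.95, 13.40, 10.75, 35.27.
Expected asthma admissions = Σ (standard pop × age-specific rate ÷ 10000)
= 490200×38.95/10000 + 362100×13.40/10000 + 338000×10.75/10000 + 393000×35.27/10000
= 1909.17 + 485.37 + 363.32 + 1386.20 = 4144.05.

4144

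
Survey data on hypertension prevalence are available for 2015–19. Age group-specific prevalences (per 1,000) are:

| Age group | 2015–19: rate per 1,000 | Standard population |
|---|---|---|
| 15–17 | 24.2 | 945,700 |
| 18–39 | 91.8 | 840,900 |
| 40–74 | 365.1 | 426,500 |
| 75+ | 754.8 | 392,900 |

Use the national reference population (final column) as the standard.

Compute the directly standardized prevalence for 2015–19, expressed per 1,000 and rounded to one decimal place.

Standard total = 2,606,000; weights = 0.3629, 0.3227, 0.1637, 0.1508.
Standardized rate: 0.3629×24.2 + 0.3227×91.8 + 0.1637×365.1 + 0.1508×754.8 = 211.9557 per 1,000.

212.0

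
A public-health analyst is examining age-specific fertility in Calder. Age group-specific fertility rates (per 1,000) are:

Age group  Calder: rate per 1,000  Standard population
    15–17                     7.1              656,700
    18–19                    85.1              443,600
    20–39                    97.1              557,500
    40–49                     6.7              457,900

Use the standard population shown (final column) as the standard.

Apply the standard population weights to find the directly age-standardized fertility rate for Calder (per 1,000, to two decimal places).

Standard total = 2,115,700; weights = 0.3104, 0.2097, 0.2635, 0.2164.
Standardized rate: 0.3104×7.1 + 0.2097×85.1 + 0.2635×97.1 + 0.2164×6.7 = 47.0833 per 1,000.

47.08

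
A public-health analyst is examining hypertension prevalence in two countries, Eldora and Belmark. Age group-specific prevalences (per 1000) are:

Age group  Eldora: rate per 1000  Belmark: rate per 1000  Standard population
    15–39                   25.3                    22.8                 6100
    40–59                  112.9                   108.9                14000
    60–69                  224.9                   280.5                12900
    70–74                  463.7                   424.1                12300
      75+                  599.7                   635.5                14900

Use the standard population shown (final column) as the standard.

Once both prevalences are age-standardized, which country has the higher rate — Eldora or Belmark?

Belmark

Standard total = 60200; weights = 0.1013, 0.2326, 0.2143, 0.2043, 0.2475.
Eldora: 0.1013×25.3 + 0.2326×112.9 + 0.2143×224.9 + 0.2043×463.7 + 0.2475×599.7 = 320.1857 per 1000.
Belmark: 0.1013×22.8 + 0.2326×108.9 + 0.2143×280.5 + 0.2043×424.1 + 0.2475×635.5 = 331.6862 per 1000.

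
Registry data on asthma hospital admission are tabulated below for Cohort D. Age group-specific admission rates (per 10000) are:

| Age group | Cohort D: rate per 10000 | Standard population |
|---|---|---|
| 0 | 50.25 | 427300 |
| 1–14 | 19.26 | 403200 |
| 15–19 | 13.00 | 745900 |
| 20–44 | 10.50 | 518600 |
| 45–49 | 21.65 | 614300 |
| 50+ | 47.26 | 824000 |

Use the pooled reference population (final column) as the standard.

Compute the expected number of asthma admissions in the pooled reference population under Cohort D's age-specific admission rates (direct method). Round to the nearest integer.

Expected asthma admissions = Σ (standard pop × age-specific rate ÷ 10000)
= 427300×50.25/10000 + 403200×19.26/10000 + 745900×13.00/10000 + 518600×10.50/10000 + 614300×21.65/10000 + 824000×47.26/10000
= 2147.18 + 776.56 + 969.67 + 544.53 + 1329.96 + 3894.22 = 9662.13.

9662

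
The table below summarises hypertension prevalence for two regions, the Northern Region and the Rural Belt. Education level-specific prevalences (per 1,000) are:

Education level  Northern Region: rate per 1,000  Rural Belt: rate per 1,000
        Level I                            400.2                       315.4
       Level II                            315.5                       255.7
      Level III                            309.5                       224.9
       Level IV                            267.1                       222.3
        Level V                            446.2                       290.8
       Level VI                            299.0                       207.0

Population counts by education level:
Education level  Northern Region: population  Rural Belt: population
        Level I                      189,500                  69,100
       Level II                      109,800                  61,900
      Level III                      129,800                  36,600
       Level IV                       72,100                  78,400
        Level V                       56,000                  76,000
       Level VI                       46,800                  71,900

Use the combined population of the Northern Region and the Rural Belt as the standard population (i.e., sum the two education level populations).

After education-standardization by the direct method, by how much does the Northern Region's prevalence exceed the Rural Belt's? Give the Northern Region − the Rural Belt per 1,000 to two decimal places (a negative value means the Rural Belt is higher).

84.63

Combined standard total = 997,900; weights = 0.2591, 0.1721, 0.1668, 0.1508, 0.1323, 0.1189.
The Northern Region: 0.2591×400.2 + 0.1721×315.5 + 0.1668×309.5 + 0.1508×267.1 + 0.1323×446.2 + 0.1189×299.0 = 344.4755 per 1,000.
The Rural Belt: 0.2591×315.4 + 0.1721×255.7 + 0.1668×224.9 + 0.1508×222.3 + 0.1323×290.8 + 0.1189×207.0 = 259.8478 per 1,000.
Difference = 344.4755 − 259.8478 = 84.6277.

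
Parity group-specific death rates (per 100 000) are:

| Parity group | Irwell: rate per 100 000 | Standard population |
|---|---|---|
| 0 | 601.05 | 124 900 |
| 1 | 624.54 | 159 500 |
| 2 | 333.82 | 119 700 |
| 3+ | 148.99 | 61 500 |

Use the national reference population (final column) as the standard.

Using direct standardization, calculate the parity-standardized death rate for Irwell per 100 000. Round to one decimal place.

480.7

Standard total = 465 600; weights = 0.2683, 0.3426, 0.2571, 0.1321.
Standardized rate: 0.2683×601.05 + 0.3426×624.54 + 0.2571×333.82 + 0.1321×148.99 = 480.6839 per 100 000.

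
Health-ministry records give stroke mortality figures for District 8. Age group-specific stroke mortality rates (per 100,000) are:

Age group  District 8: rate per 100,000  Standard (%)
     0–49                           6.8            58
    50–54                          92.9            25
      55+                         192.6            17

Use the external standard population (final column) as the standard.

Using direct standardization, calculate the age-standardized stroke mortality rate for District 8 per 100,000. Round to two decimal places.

59.91

Standard weights: 0.58, 0.25, 0.17.
Standardized rate: 0.5800×6.8 + 0.2500×92.9 + 0.1700×192.6 = 59.9110 per 100,000.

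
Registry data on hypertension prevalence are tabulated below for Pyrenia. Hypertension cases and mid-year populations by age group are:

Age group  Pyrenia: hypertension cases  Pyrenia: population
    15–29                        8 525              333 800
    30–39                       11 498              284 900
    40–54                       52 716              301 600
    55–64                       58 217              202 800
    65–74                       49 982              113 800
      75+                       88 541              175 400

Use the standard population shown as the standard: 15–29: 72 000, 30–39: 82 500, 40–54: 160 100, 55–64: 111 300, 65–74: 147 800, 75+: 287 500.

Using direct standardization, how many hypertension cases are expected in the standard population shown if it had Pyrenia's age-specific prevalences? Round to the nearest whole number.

Age-specific rates per 1 000 for Pyrenia: 25.539, 40.358, 174.788, 287.066, 439.209, 504.795.
Expected hypertension cases = Σ (standard pop × age-specific rate ÷ 1 000)
= 72 000×25.539/1 000 + 82 500×40.358/1 000 + 160 100×174.788/1 000 + 111 300×287.066/1 000 + 147 800×439.209/1 000 + 287 500×504.795/1 000
= 1838.83 + 3329.54 + 27983.53 + 31950.45 + 64915.11 + 145128.49 = 275145.95.

275146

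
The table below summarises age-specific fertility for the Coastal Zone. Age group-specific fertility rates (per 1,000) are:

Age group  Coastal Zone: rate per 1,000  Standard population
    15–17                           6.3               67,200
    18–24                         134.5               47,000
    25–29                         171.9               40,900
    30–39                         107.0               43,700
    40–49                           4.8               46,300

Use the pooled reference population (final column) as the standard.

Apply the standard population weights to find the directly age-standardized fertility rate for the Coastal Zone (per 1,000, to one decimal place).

Standard total = 245,100; weights = 0.2742, 0.1918, 0.1669, 0.1783, 0.1889.
Standardized rate: 0.2742×6.3 + 0.1918×134.5 + 0.1669×171.9 + 0.1783×107.0 + 0.1889×4.8 = 76.1881 per 1,000.

76.2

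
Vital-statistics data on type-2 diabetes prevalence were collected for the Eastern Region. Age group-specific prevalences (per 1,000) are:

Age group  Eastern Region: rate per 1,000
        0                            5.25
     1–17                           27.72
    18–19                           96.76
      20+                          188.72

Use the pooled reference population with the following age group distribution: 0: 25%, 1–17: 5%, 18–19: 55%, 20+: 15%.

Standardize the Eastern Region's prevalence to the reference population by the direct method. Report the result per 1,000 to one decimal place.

Standard weights: 0.25, 0.05, 0.55, 0.15.
Standardized rate: 0.2500×5.25 + 0.0500×27.72 + 0.5500×96.76 + 0.1500×188.72 = 84.2245 per 1,000.

84.2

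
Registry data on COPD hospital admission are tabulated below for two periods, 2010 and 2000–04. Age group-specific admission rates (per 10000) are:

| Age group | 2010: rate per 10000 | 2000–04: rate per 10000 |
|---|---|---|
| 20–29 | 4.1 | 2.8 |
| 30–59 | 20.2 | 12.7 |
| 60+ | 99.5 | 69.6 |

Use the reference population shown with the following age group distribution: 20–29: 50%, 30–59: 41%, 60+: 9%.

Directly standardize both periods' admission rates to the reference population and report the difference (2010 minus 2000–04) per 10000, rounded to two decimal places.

Standard weights: 0.50, 0.41, 0.09.
2010: 0.5000×4.1 + 0.4100×20.2 + 0.0900×99.5 = 19.2870 per 10000.
2000–04: 0.5000×2.8 + 0.4100×12.7 + 0.0900×69.6 = 12.8710 per 10000.
Difference = 19.2870 − 12.8710 = 6.4160.

6.42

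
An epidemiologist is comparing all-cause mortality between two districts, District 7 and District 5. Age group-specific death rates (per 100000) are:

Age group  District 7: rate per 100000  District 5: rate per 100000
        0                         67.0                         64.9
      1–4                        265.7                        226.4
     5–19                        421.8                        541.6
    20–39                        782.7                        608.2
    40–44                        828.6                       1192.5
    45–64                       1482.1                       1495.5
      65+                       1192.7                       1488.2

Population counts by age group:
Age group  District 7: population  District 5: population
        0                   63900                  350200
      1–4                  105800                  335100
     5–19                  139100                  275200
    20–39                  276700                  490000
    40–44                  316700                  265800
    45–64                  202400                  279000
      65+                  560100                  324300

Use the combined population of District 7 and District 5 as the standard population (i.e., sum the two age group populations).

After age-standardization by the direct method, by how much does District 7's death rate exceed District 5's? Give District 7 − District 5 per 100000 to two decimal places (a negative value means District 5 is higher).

Combined standard total = 3984300; weights = 0.1039, 0.1107, 0.1040, 0.1924, 0.1462, 0.1208, 0.2220.
District 7: 0.1039×67.0 + 0.1107×265.7 + 0.1040×421.8 + 0.1924×782.7 + 0.1462×828.6 + 0.1208×1482.1 + 0.2220×1192.7 = 795.8000 per 100000.
District 5: 0.1039×64.9 + 0.1107×226.4 + 0.1040×541.6 + 0.1924×608.2 + 0.1462×1192.5 + 0.1208×1495.5 + 0.2220×1488.2 = 890.5242 per 100000.
Difference = 795.8000 − 890.5242 = -94.7242.

-94.72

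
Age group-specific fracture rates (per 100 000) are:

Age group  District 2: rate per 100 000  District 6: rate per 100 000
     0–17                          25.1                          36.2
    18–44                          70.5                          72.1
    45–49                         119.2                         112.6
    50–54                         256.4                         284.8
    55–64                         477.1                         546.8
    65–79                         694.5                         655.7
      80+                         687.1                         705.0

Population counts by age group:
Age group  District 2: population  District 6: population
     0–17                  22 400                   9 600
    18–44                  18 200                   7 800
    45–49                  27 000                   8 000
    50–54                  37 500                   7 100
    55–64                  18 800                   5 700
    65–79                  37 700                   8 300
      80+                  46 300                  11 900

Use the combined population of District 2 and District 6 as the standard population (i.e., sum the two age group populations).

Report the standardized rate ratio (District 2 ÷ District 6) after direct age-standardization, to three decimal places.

0.977

Combined standard total = 266 300; weights = 0.1202, 0.0976, 0.1314, 0.1675, 0.0920, 0.1727, 0.2186.
District 2: 0.1202×25.1 + 0.0976×70.5 + 0.1314×119.2 + 0.1675×256.4 + 0.0920×477.1 + 0.1727×694.5 + 0.2186×687.1 = 382.5340 per 100 000.
District 6: 0.1202×36.2 + 0.0976×72.1 + 0.1314×112.6 + 0.1675×284.8 + 0.0920×546.8 + 0.1727×655.7 + 0.2186×705.0 = 391.5354 per 100 000.
Ratio = 382.5340 ÷ 391.5354 = 0.97701.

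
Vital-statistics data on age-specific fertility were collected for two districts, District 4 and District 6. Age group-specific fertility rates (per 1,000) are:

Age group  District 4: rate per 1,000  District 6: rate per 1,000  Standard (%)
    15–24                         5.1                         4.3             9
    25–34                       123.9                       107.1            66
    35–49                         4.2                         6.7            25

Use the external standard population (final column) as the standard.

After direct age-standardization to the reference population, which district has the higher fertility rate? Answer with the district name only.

District 4

Standard weights: 0.09, 0.66, 0.25.
District 4: 0.0900×5.1 + 0.6600×123.9 + 0.2500×4.2 = 83.2830 per 1,000.
District 6: 0.0900×4.3 + 0.6600×107.1 + 0.2500×6.7 = 72.7480 per 1,000.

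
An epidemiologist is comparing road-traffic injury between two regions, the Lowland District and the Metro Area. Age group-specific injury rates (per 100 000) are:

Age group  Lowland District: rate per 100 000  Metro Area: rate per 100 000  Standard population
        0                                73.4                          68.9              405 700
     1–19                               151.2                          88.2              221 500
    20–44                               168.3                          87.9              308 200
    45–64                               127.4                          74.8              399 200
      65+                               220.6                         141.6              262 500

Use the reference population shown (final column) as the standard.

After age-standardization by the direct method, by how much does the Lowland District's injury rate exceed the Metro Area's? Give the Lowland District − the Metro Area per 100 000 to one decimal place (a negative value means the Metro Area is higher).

51.5

Standard total = 1 597 100; weights = 0.2540, 0.1387, 0.1930, 0.2500, 0.1644.
The Lowland District: 0.2540×73.4 + 0.1387×151.2 + 0.1930×168.3 + 0.2500×127.4 + 0.1644×220.6 = 140.1946 per 100 000.
The Metro Area: 0.2540×68.9 + 0.1387×88.2 + 0.1930×87.9 + 0.2500×74.8 + 0.1644×141.6 = 88.6669 per 100 000.
Difference = 140.1946 − 88.6669 = 51.5277.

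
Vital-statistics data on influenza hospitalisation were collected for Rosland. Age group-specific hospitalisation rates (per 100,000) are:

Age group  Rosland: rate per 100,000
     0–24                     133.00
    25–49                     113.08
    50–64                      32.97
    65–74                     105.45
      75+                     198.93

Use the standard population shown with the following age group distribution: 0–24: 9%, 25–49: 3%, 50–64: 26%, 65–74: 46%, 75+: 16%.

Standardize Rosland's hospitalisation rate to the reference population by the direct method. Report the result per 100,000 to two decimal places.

104.27

Standard weights: 0.09, 0.03, 0.26, 0.46, 0.16.
Standardized rate: 0.0900×133.00 + 0.0300×113.08 + 0.2600×32.97 + 0.4600×105.45 + 0.1600×198.93 = 104.2704 per 100,000.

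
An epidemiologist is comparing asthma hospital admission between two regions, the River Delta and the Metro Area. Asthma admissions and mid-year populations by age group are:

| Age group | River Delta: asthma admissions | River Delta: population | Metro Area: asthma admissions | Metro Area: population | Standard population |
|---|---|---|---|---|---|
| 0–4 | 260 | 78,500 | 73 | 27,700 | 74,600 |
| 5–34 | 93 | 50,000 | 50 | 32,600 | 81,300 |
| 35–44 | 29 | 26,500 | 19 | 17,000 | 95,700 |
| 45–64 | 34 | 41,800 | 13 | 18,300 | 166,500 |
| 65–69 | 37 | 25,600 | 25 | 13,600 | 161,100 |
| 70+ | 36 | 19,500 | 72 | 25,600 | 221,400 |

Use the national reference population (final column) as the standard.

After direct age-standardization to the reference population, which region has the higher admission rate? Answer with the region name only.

Age-specific rates per 10,000 for the River Delta: 33.12, 18.60, 10.94, 8.13, 14.45, 18.46.
For the Metro Area: 26.35, 15.34, 11.18, 7.10, 18.38, 28.12.
Standard total = 800,600; weights = 0.0932, 0.1015, 0.1195, 0.2080, 0.2012, 0.2765.
The River Delta: 0.0932×33.12 + 0.1015×18.60 + 0.1195×10.94 + 0.2080×8.13 + 0.2012×14.45 + 0.2765×18.46 = 15.9885 per 10,000.
The Metro Area: 0.0932×26.35 + 0.1015×15.34 + 0.1195×11.18 + 0.2080×7.10 + 0.2012×18.38 + 0.2765×28.12 = 18.3032 per 10,000.
The crude rates (20.21 vs 18.69) would put the River Delta higher, but that reflects its age composition; once standardized to a common age structure, the Metro Area has the higher underlying rate.

Metro Area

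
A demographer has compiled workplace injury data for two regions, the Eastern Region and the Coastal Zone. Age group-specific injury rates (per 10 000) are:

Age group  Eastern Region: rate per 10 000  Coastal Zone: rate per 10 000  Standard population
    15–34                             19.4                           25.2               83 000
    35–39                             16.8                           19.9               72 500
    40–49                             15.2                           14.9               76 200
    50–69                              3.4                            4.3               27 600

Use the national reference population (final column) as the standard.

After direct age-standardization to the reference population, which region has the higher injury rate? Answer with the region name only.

Standard total = 259 300; weights = 0.3201, 0.2796, 0.2939, 0.1064.
The Eastern Region: 0.3201×19.4 + 0.2796×16.8 + 0.2939×15.2 + 0.1064×3.4 = 15.7358 per 10 000.
The Coastal Zone: 0.3201×25.2 + 0.2796×19.9 + 0.2939×14.9 + 0.1064×4.3 = 18.4667 per 10 000.

Coastal Zone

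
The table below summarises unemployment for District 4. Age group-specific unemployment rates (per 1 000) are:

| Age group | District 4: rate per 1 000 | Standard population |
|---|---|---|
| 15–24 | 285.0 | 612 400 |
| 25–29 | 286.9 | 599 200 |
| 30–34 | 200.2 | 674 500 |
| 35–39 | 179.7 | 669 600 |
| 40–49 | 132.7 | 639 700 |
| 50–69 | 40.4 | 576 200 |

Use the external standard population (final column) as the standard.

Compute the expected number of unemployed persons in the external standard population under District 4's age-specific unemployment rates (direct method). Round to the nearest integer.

Expected unemployed persons = Σ (standard pop × age-specific rate ÷ 1 000)
= 612 400×285.0/1 000 + 599 200×286.9/1 000 + 674 500×200.2/1 000 + 669 600×179.7/1 000 + 639 700×132.7/1 000 + 576 200×40.4/1 000
= 174534.00 + 171910.48 + 135034.90 + 120327.12 + 84888.19 + 23278.48 = 709973.17.

709973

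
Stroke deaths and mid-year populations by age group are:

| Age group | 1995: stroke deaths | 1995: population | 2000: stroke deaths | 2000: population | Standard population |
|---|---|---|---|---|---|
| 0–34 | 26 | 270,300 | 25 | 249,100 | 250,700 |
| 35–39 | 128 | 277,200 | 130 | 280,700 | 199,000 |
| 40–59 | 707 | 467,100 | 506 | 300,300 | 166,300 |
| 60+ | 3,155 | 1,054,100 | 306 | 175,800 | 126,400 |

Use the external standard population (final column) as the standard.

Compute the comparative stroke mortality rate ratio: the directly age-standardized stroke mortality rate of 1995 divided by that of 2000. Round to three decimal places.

Age-specific rates per 100,000 for 1995: 9.62, 46.18, 151.36, 299.31.
For 2000: 10.04, 46.31, 168.50, 174.06.
Standard total = 742,400; weights = 0.3377, 0.2680, 0.2240, 0.1703.
1995: 0.3377×9.62 + 0.2680×46.18 + 0.2240×151.36 + 0.1703×299.31 = 100.4904 per 100,000.
2000: 0.3377×10.04 + 0.2680×46.31 + 0.2240×168.50 + 0.1703×174.06 = 83.1828 per 100,000.
Ratio = 100.4904 ÷ 83.1828 = 1.20807.

1.208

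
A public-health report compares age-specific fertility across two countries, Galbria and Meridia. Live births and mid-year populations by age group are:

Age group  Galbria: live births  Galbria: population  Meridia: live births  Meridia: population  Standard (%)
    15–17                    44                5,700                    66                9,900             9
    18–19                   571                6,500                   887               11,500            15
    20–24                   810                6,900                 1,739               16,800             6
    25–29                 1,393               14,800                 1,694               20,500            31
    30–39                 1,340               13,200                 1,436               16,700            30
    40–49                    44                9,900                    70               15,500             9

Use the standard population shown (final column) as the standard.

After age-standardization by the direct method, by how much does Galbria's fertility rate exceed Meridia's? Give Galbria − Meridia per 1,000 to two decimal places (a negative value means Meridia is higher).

10.75

Age-specific rates per 1,000 for Galbria: 7.719, 87.846, 117.391, 94.122, 101.515, 4.444.
For Meridia: 6.667, 77.130, 103.512, 82.634, 85.988, 4.516.
Standard weights: 0.09, 0.15, 0.06, 0.31, 0.30, 0.09.
Galbria: 0.0900×7.719 + 0.1500×87.846 + 0.0600×117.391 + 0.3100×94.122 + 0.3000×101.515 + 0.0900×4.444 = 80.9474 per 1,000.
Meridia: 0.0900×6.667 + 0.1500×77.130 + 0.0600×103.512 + 0.3100×82.634 + 0.3000×85.988 + 0.0900×4.516 = 70.1997 per 1,000.
Difference = 80.9474 − 70.1997 = 10.7477.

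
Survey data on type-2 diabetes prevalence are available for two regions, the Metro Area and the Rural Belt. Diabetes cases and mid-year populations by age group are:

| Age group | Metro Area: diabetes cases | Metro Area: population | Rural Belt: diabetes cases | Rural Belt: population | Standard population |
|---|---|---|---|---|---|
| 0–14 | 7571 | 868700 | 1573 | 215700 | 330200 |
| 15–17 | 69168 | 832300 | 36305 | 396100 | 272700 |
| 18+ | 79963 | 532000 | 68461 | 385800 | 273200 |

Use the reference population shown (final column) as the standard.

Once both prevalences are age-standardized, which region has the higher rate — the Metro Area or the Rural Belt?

Rural Belt

Age-specific rates per 1000 for the Metro Area: 8.715, 83.105, 150.306.
For the Rural Belt: 7.293, 91.656, 177.452.
Standard total = 876100; weights = 0.3769, 0.3113, 0.3118.
The Metro Area: 0.3769×8.715 + 0.3113×83.105 + 0.3118×150.306 = 76.0234 per 1000.
The Rural Belt: 0.3769×7.293 + 0.3113×91.656 + 0.3118×177.452 = 86.6140 per 1000.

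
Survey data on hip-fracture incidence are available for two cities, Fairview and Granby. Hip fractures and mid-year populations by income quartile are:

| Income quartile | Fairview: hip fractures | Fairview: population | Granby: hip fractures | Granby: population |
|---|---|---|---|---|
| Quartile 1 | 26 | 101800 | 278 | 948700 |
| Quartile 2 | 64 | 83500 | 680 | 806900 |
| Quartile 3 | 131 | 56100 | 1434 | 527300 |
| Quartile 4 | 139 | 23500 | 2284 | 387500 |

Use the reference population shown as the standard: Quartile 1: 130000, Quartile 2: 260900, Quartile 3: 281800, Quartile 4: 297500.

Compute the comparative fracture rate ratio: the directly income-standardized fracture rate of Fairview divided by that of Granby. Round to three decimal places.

Income-specific rates per 100000 for Fairview: 25.54, 76.65, 233.51, 591.49.
For Granby: 29.30, 84.27, 271.95, 589.42.
Standard total = 970200; weights = 0.1340, 0.2689, 0.2905, 0.3066.
Fairview: 0.1340×25.54 + 0.2689×76.65 + 0.2905×233.51 + 0.3066×591.49 = 273.2313 per 100000.
Granby: 0.1340×29.30 + 0.2689×84.27 + 0.2905×271.95 + 0.3066×589.42 = 286.3167 per 100000.
Ratio = 273.2313 ÷ 286.3167 = 0.95430.

0.954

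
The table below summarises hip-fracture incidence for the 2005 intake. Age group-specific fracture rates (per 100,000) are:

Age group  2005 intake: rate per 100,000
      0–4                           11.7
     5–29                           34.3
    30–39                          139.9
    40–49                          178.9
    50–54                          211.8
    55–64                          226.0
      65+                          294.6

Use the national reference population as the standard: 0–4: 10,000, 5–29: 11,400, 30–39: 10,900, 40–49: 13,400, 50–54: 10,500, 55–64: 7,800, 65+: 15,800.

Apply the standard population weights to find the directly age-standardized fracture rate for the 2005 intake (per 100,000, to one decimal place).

163.8

Standard total = 79,800; weights = 0.1253, 0.1429, 0.1366, 0.1679, 0.1316, 0.0977, 0.1980.
Standardized rate: 0.1253×11.7 + 0.1429×34.3 + 0.1366×139.9 + 0.1679×178.9 + 0.1316×211.8 + 0.0977×226.0 + 0.1980×294.6 = 163.8041 per 100,000.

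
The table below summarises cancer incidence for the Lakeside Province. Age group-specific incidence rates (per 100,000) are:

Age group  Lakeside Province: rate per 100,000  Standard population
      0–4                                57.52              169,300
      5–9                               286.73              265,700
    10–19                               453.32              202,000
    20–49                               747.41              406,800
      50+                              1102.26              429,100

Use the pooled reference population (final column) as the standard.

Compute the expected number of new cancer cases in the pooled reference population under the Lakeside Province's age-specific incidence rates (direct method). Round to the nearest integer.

9545

Expected new cancer cases = Σ (standard pop × age-specific rate ÷ 100,000)
= 169,300×57.52/100,000 + 265,700×286.73/100,000 + 202,000×453.32/100,000 + 406,800×747.41/100,000 + 429,100×1102.26/100,000
= 97.38 + 761.84 + 915.71 + 3040.46 + 4729.80 = 9545.19.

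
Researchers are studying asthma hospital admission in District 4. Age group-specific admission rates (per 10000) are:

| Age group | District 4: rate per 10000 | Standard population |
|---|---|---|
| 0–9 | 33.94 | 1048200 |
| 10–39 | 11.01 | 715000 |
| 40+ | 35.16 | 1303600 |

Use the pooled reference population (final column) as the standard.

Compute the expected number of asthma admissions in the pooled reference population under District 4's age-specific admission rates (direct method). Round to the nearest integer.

8928

Expected asthma admissions = Σ (standard pop × age-specific rate ÷ 10000)
= 1048200×33.94/10000 + 715000×11.01/10000 + 1303600×35.16/10000
= 3557.59 + 787.22 + 4583.46 = 8928.26.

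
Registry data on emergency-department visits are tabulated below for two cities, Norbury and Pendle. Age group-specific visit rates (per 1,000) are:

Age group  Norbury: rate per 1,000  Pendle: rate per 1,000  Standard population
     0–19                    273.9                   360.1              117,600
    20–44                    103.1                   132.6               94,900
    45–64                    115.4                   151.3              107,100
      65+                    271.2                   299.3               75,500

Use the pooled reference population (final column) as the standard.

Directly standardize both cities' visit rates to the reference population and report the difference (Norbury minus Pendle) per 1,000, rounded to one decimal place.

Standard total = 395,100; weights = 0.2976, 0.2402, 0.2711, 0.1911.
Norbury: 0.2976×273.9 + 0.2402×103.1 + 0.2711×115.4 + 0.1911×271.2 = 189.3945 per 1,000.
Pendle: 0.2976×360.1 + 0.2402×132.6 + 0.2711×151.3 + 0.1911×299.3 = 237.2384 per 1,000.
Difference = 189.3945 − 237.2384 = -47.8439.

-47.8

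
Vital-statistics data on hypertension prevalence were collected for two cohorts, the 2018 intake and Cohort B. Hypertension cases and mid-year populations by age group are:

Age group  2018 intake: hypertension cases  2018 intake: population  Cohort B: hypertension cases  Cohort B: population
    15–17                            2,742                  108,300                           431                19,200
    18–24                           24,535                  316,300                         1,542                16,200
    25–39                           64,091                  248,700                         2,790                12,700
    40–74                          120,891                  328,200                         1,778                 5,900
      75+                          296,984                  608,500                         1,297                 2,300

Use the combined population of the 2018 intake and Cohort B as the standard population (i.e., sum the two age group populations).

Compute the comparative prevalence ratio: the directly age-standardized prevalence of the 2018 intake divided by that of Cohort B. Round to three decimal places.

Age-specific rates per 1,000 for the 2018 intake: 25.319, 77.569, 257.704, 368.346, 488.059.
For Cohort B: 22.448, 95.185, 219.685, 301.356, 563.913.
Combined standard total = 1,666,300; weights = 0.0765, 0.1995, 0.1569, 0.2005, 0.3666.
The 2018 intake: 0.0765×25.319 + 0.1995×77.569 + 0.1569×257.704 + 0.2005×368.346 + 0.3666×488.059 = 310.6009 per 1,000.
Cohort B: 0.0765×22.448 + 0.1995×95.185 + 0.1569×219.685 + 0.2005×301.356 + 0.3666×563.913 = 322.3057 per 1,000.
Ratio = 310.6009 ÷ 322.3057 = 0.96368.

0.964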